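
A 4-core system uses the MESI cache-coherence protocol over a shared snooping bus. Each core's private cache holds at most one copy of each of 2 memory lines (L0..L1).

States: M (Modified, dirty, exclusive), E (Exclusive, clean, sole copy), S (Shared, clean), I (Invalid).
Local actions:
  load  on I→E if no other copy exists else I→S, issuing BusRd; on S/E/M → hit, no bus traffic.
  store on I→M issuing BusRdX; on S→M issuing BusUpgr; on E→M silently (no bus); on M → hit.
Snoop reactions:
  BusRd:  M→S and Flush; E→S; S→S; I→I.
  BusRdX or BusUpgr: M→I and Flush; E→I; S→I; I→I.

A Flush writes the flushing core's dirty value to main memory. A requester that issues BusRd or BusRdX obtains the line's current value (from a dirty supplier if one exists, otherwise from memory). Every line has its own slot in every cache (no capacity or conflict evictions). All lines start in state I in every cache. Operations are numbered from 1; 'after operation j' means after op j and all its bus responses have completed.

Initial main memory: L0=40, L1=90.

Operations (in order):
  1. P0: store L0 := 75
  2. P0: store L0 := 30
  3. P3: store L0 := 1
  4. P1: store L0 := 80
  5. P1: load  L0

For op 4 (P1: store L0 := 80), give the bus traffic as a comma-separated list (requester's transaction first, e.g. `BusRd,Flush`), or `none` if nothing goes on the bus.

step 1: P0: store L0 := 75  ⟶  MIII  (L0)  txn=BusRdX  M[L0]=40
step 2: P0: store L0 := 30  ⟶  MIII  (L0)  txn=∅  M[L0]=40
step 3: P3: store L0 := 1  ⟶  IIIM  (L0)  txn=BusRdX+Flush  M[L0]=30
step 4: P1: store L0 := 80  ⟶  IMII  (L0)  txn=BusRdX+Flush  M[L0]=1
step 5: P1: load  L0  ⟶  IMII  (L0)  txn=∅  M[L0]=1

bus = BusRdX,Flush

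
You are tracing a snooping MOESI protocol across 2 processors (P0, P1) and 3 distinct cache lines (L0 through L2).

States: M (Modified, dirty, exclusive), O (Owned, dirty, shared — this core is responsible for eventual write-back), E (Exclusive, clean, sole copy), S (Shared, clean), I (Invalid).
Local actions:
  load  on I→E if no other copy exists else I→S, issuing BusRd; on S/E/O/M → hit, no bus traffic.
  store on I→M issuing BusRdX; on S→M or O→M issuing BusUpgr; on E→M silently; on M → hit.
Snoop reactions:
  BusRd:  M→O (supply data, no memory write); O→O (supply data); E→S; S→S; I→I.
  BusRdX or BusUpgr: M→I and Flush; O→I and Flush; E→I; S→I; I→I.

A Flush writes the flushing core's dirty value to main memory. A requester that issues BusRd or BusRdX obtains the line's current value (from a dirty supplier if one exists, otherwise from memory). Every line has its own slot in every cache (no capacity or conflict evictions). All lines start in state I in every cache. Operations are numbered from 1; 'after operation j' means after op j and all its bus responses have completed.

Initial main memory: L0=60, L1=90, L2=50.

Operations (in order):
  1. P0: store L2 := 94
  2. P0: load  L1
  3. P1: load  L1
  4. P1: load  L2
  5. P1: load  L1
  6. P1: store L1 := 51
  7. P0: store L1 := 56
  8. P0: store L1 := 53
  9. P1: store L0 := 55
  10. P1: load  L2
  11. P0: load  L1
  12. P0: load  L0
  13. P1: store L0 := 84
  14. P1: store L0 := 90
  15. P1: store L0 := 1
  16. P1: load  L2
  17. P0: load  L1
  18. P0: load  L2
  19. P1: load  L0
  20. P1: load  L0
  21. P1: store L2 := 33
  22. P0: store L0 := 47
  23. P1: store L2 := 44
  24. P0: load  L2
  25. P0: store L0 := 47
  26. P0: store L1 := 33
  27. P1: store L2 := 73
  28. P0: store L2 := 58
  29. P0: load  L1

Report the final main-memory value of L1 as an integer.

  op1 P0: store L2 := 94 → M/I on L2; bus BusRdX; mem=50
  op2 P0: load  L1 → E/I on L1; bus BusRd; mem=90
  op3 P1: load  L1 → S/S on L1; bus BusRd; mem=90
  op4 P1: load  L2 → O/S on L2; bus BusRd; mem=50
  op5 P1: load  L1 → S/S on L1; bus (none); mem=90
  op6 P1: store L1 := 51 → I/M on L1; bus BusUpgr; mem=90
  op7 P0: store L1 := 56 → M/I on L1; bus BusRdX Flush; mem=51
  op8 P0: store L1 := 53 → M/I on L1; bus (none); mem=51
  op9 P1: store L0 := 55 → I/M on L0; bus BusRdX; mem=60
  op10 P1: load  L2 → O/S on L2; bus (none); mem=50
  op11 P0: load  L1 → M/I on L1; bus (none); mem=51
  op12 P0: load  L0 → S/O on L0; bus BusRd; mem=60
  op13 P1: store L0 := 84 → I/M on L0; bus BusUpgr; mem=60
  op14 P1: store L0 := 90 → I/M on L0; bus (none); mem=60
  op15 P1: store L0 := 1 → I/M on L0; bus (none); mem=60
  op16 P1: load  L2 → O/S on L2; bus (none); mem=50
  op17 P0: load  L1 → M/I on L1; bus (none); mem=51
  op18 P0: load  L2 → O/S on L2; bus (none); mem=50
  op19 P1: load  L0 → I/M on L0; bus (none); mem=60
  op20 P1: load  L0 → I/M on L0; bus (none); mem=60
  op21 P1: store L2 := 33 → I/M on L2; bus BusUpgr Flush; mem=94
  op22 P0: store L0 := 47 → M/I on L0; bus BusRdX Flush; mem=1
  op23 P1: store L2 := 44 → I/M on L2; bus (none); mem=94
  op24 P0: load  L2 → S/O on L2; bus BusRd; mem=94
  op25 P0: store L0 := 47 → M/I on L0; bus (none); mem=1
  op26 P0: store L1 := 33 → M/I on L1; bus (none); mem=51
  op27 P1: store L2 := 73 → I/M on L2; bus BusUpgr; mem=94
  op28 P0: store L2 := 58 → M/I on L2; bus BusRdX Flush; mem=73
  op29 P0: load  L1 → M/I on L1; bus (none); mem=51

memory[L1] = 51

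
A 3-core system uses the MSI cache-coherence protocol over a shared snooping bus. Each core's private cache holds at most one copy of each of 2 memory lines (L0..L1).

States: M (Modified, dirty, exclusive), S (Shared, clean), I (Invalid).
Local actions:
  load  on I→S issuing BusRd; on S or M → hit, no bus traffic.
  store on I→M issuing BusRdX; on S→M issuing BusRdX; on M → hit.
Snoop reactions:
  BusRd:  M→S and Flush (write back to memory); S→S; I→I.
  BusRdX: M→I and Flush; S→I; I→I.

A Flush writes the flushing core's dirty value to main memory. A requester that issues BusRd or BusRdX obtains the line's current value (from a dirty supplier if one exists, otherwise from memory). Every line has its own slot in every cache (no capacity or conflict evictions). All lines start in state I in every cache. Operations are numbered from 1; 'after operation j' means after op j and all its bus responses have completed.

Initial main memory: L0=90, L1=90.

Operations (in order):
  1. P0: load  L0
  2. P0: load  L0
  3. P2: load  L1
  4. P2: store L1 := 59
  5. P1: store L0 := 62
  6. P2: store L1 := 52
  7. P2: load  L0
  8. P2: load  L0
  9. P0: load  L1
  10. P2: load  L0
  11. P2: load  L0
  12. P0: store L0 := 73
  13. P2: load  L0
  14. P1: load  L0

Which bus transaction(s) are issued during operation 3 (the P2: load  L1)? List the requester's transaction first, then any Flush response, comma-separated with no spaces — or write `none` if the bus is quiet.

step 1: P0: load  L0  ⟶  SII  (L0)  txn=BusRd  M[L0]=90
step 2: P0: load  L0  ⟶  SII  (L0)  txn=∅  M[L0]=90
step 3: P2: load  L1  ⟶  IIS  (L1)  txn=BusRd  M[L1]=90
step 4: P2: store L1 := 59  ⟶  IIM  (L1)  txn=BusRdX  M[L1]=90
step 5: P1: store L0 := 62  ⟶  IMI  (L0)  txn=BusRdX  M[L0]=90
step 6: P2: store L1 := 52  ⟶  IIM  (L1)  txn=∅  M[L1]=90
step 7: P2: load  L0  ⟶  ISS  (L0)  txn=BusRd+Flush  M[L0]=62
step 8: P2: load  L0  ⟶  ISS  (L0)  txn=∅  M[L0]=62
step 9: P0: load  L1  ⟶  SIS  (L1)  txn=BusRd+Flush  M[L1]=52
step 10: P2: load  L0  ⟶  ISS  (L0)  txn=∅  M[L0]=62
step 11: P2: load  L0  ⟶  ISS  (L0)  txn=∅  M[L0]=62
step 12: P0: store L0 := 73  ⟶  MII  (L0)  txn=BusRdX  M[L0]=62
step 13: P2: load  L0  ⟶  SIS  (L0)  txn=BusRd+Flush  M[L0]=73
step 14: P1: load  L0  ⟶  SSS  (L0)  txn=BusRd  M[L0]=73

bus = BusRd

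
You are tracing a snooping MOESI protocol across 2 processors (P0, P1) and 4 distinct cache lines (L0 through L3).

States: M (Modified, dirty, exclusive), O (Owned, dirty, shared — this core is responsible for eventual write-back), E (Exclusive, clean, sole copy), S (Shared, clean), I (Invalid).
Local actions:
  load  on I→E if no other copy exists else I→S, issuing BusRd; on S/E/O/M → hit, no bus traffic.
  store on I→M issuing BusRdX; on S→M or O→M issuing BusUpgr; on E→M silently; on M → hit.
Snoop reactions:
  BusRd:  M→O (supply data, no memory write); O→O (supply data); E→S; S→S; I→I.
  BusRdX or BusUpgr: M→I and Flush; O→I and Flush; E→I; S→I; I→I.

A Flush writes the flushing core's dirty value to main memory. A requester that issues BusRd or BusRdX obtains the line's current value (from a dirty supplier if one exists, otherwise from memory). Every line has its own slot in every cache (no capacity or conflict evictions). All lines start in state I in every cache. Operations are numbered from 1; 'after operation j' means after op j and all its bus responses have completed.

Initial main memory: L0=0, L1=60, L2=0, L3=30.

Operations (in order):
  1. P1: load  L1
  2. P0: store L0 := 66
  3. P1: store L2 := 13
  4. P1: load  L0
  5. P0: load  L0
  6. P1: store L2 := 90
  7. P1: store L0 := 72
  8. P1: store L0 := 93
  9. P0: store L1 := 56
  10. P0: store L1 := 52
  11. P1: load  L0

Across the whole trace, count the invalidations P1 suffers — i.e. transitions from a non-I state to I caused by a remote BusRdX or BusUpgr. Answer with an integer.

[1] P1: load  L1 | P0:I, P1:E(60) | bus: BusRd
[2] P0: store L0 := 66 | P0:M(66), P1:I | bus: BusRdX
[3] P1: store L2 := 13 | P0:I, P1:M(13) | bus: BusRdX
[4] P1: load  L0 | P0:O(66), P1:S(66) | bus: BusRd
[5] P0: load  L0 | P0:O(66), P1:S(66) | bus: none
[6] P1: store L2 := 90 | P0:I, P1:M(90) | bus: none
[7] P1: store L0 := 72 | P0:I, P1:M(72) | bus: BusUpgr,Flush
[8] P1: store L0 := 93 | P0:I, P1:M(93) | bus: none
[9] P0: store L1 := 56 | P0:M(56), P1:I | bus: BusRdX
[10] P0: store L1 := 52 | P0:M(52), P1:I | bus: none
[11] P1: load  L0 | P0:I, P1:M(93) | bus: none

invalidations = 1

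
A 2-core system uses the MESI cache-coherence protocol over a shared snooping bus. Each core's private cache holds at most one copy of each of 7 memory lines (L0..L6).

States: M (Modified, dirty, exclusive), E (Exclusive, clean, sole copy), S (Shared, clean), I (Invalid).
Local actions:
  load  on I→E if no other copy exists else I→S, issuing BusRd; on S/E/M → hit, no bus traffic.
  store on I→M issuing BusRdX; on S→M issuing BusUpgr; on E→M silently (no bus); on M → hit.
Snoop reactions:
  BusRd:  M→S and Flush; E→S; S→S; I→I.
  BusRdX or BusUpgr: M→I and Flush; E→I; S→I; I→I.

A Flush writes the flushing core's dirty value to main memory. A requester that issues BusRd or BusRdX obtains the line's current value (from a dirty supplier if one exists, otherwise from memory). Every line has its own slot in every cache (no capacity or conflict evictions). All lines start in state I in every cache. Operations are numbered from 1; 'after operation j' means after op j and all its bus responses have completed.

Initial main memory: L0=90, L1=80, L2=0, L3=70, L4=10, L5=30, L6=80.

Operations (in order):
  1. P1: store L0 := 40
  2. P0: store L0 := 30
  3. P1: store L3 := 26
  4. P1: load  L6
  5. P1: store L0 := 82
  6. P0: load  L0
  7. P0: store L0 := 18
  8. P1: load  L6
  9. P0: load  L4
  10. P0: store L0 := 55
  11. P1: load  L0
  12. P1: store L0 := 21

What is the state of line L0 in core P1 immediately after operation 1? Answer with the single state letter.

state = M

[1] P1: store L0 := 40 | P0:I, P1:M(40) | bus: BusRdX
[2] P0: store L0 := 30 | P0:M(30), P1:I | bus: BusRdX,Flush
[3] P1: store L3 := 26 | P0:I, P1:M(26) | bus: BusRdX
[4] P1: load  L6 | P0:I, P1:E(80) | bus: BusRd
[5] P1: store L0 := 82 | P0:I, P1:M(82) | bus: BusRdX,Flush
[6] P0: load  L0 | P0:S(82), P1:S(82) | bus: BusRd,Flush
[7] P0: store L0 := 18 | P0:M(18), P1:I | bus: BusUpgr
[8] P1: load  L6 | P0:I, P1:E(80) | bus: none
[9] P0: load  L4 | P0:E(10), P1:I | bus: BusRd
[10] P0: store L0 := 55 | P0:M(55), P1:I | bus: none
[11] P1: load  L0 | P0:S(55), P1:S(55) | bus: BusRd,Flush
[12] P1: store L0 := 21 | P0:I, P1:M(21) | bus: BusUpgr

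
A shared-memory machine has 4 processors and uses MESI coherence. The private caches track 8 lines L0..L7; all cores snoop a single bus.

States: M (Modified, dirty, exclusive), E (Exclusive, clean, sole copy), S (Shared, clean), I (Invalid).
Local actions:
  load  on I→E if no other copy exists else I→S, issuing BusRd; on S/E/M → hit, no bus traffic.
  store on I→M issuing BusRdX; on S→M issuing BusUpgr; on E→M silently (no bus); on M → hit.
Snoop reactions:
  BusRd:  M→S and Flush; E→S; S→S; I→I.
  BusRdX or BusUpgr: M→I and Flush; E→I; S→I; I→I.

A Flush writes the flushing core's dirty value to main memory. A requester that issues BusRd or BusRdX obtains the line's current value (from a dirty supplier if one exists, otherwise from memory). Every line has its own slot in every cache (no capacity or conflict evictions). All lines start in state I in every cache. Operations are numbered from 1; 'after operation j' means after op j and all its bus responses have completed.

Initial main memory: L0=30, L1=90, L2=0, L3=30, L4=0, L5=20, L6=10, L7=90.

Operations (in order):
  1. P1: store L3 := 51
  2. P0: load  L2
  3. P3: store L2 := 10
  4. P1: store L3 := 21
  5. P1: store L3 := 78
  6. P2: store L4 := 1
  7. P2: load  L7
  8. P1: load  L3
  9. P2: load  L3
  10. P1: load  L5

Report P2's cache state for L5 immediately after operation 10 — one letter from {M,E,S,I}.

state = I

1. P1: store L3 := 51  bus=[BusRdX]  L3: P0=I P1=M P2=I P3=I  mem[L3]=30
2. P0: load  L2  bus=[BusRd]  L2: P0=E P1=I P2=I P3=I  mem[L2]=0
3. P3: store L2 := 10  bus=[BusRdX]  L2: P0=I P1=I P2=I P3=M  mem[L2]=0
4. P1: store L3 := 21  bus=[-]  L3: P0=I P1=M P2=I P3=I  mem[L3]=30
5. P1: store L3 := 78  bus=[-]  L3: P0=I P1=M P2=I P3=I  mem[L3]=30
6. P2: store L4 := 1  bus=[BusRdX]  L4: P0=I P1=I P2=M P3=I  mem[L4]=0
7. P2: load  L7  bus=[BusRd]  L7: P0=I P1=I P2=E P3=I  mem[L7]=90
8. P1: load  L3  bus=[-]  L3: P0=I P1=M P2=I P3=I  mem[L3]=30
9. P2: load  L3  bus=[BusRd,Flush]  L3: P0=I P1=S P2=S P3=I  mem[L3]=78
10. P1: load  L5  bus=[BusRd]  L5: P0=I P1=E P2=I P3=I  mem[L5]=20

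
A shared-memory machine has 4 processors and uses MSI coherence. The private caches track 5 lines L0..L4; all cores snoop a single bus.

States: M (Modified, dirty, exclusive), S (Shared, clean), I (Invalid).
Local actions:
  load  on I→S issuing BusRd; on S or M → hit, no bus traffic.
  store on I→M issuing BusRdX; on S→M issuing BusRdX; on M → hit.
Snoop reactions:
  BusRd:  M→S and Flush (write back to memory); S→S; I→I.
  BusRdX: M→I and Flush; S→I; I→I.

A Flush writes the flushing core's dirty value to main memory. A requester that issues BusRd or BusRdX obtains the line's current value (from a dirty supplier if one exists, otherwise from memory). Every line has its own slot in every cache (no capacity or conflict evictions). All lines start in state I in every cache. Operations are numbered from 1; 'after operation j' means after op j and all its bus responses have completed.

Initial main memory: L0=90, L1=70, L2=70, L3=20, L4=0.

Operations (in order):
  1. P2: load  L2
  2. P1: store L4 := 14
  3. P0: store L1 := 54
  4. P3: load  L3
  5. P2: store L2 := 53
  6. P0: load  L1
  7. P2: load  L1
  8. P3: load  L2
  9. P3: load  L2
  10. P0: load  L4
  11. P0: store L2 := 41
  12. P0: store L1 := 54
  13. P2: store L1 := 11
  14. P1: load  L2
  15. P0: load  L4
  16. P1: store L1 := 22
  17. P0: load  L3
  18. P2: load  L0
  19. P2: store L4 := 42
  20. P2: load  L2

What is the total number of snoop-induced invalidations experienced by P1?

  op1 P2: load  L2 → I/I/S/I on L2; bus BusRd; mem=70
  op2 P1: store L4 := 14 → I/M/I/I on L4; bus BusRdX; mem=0
  op3 P0: store L1 := 54 → M/I/I/I on L1; bus BusRdX; mem=70
  op4 P3: load  L3 → I/I/I/S on L3; bus BusRd; mem=20
  op5 P2: store L2 := 53 → I/I/M/I on L2; bus BusRdX; mem=70
  op6 P0: load  L1 → M/I/I/I on L1; bus (none); mem=70
  op7 P2: load  L1 → S/I/S/I on L1; bus BusRd Flush; mem=54
  op8 P3: load  L2 → I/I/S/S on L2; bus BusRd Flush; mem=53
  op9 P3: load  L2 → I/I/S/S on L2; bus (none); mem=53
  op10 P0: load  L4 → S/S/I/I on L4; bus BusRd Flush; mem=14
  op11 P0: store L2 := 41 → M/I/I/I on L2; bus BusRdX; mem=53
  op12 P0: store L1 := 54 → M/I/I/I on L1; bus BusRdX; mem=54
  op13 P2: store L1 := 11 → I/I/M/I on L1; bus BusRdX Flush; mem=54
  op14 P1: load  L2 → S/S/I/I on L2; bus BusRd Flush; mem=41
  op15 P0: load  L4 → S/S/I/I on L4; bus (none); mem=14
  op16 P1: store L1 := 22 → I/M/I/I on L1; bus BusRdX Flush; mem=11
  op17 P0: load  L3 → S/I/I/S on L3; bus BusRd; mem=20
  op18 P2: load  L0 → I/I/S/I on L0; bus BusRd; mem=90
  op19 P2: store L4 := 42 → I/I/M/I on L4; bus BusRdX; mem=14
  op20 P2: load  L2 → S/S/S/I on L2; bus BusRd; mem=41

invalidations = 1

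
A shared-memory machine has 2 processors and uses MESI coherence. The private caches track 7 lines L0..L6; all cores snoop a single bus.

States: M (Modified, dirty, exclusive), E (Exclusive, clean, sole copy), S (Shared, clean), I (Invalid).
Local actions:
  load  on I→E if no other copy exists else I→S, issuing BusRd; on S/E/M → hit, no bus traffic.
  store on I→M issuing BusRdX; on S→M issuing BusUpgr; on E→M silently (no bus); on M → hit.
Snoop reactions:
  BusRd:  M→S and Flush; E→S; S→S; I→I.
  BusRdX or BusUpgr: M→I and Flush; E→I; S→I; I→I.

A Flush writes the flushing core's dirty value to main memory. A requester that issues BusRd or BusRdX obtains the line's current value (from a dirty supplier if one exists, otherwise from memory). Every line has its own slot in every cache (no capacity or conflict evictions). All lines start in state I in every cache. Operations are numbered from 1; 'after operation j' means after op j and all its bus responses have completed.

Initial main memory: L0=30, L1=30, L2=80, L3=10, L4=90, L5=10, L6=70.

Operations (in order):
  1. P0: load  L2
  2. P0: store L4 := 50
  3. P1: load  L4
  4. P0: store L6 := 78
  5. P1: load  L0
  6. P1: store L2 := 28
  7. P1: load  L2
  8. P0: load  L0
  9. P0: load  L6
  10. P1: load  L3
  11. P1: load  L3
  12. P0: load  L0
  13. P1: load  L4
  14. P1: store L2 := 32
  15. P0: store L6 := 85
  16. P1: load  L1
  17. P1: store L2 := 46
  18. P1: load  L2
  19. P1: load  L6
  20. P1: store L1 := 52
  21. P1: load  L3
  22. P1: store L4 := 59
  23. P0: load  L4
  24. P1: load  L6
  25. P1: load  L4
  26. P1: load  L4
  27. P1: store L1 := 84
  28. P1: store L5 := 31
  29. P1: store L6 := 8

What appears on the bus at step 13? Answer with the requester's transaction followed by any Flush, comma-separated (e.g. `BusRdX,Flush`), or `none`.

bus = none

step 1: P0: load  L2  ⟶  EI  (L2)  txn=BusRd  M[L2]=80
step 2: P0: store L4 := 50  ⟶  MI  (L4)  txn=BusRdX  M[L4]=90
step 3: P1: load  L4  ⟶  SS  (L4)  txn=BusRd+Flush  M[L4]=50
step 4: P0: store L6 := 78  ⟶  MI  (L6)  txn=BusRdX  M[L6]=70
step 5: P1: load  L0  ⟶  IE  (L0)  txn=BusRd  M[L0]=30
step 6: P1: store L2 := 28  ⟶  IM  (L2)  txn=BusRdX  M[L2]=80
step 7: P1: load  L2  ⟶  IM  (L2)  txn=∅  M[L2]=80
step 8: P0: load  L0  ⟶  SS  (L0)  txn=BusRd  M[L0]=30
step 9: P0: load  L6  ⟶  MI  (L6)  txn=∅  M[L6]=70
step 10: P1: load  L3  ⟶  IE  (L3)  txn=BusRd  M[L3]=10
step 11: P1: load  L3  ⟶  IE  (L3)  txn=∅  M[L3]=10
step 12: P0: load  L0  ⟶  SS  (L0)  txn=∅  M[L0]=30
step 13: P1: load  L4  ⟶  SS  (L4)  txn=∅  M[L4]=50
step 14: P1: store L2 := 32  ⟶  IM  (L2)  txn=∅  M[L2]=80
step 15: P0: store L6 := 85  ⟶  MI  (L6)  txn=∅  M[L6]=70
step 16: P1: load  L1  ⟶  IE  (L1)  txn=BusRd  M[L1]=30
step 17: P1: store L2 := 46  ⟶  IM  (L2)  txn=∅  M[L2]=80
step 18: P1: load  L2  ⟶  IM  (L2)  txn=∅  M[L2]=80
step 19: P1: load  L6  ⟶  SS  (L6)  txn=BusRd+Flush  M[L6]=85
step 20: P1: store L1 := 52  ⟶  IM  (L1)  txn=∅  M[L1]=30
step 21: P1: load  L3  ⟶  IE  (L3)  txn=∅  M[L3]=10
step 22: P1: store L4 := 59  ⟶  IM  (L4)  txn=BusUpgr  M[L4]=50
step 23: P0: load  L4  ⟶  SS  (L4)  txn=BusRd+Flush  M[L4]=59
step 24: P1: load  L6  ⟶  SS  (L6)  txn=∅  M[L6]=85
step 25: P1: load  L4  ⟶  SS  (L4)  txn=∅  M[L4]=59
step 26: P1: load  L4  ⟶  SS  (L4)  txn=∅  M[L4]=59
step 27: P1: store L1 := 84  ⟶  IM  (L1)  txn=∅  M[L1]=30
step 28: P1: store L5 := 31  ⟶  IM  (L5)  txn=BusRdX  M[L5]=10
step 29: P1: store L6 := 8  ⟶  IM  (L6)  txn=BusUpgr  M[L6]=85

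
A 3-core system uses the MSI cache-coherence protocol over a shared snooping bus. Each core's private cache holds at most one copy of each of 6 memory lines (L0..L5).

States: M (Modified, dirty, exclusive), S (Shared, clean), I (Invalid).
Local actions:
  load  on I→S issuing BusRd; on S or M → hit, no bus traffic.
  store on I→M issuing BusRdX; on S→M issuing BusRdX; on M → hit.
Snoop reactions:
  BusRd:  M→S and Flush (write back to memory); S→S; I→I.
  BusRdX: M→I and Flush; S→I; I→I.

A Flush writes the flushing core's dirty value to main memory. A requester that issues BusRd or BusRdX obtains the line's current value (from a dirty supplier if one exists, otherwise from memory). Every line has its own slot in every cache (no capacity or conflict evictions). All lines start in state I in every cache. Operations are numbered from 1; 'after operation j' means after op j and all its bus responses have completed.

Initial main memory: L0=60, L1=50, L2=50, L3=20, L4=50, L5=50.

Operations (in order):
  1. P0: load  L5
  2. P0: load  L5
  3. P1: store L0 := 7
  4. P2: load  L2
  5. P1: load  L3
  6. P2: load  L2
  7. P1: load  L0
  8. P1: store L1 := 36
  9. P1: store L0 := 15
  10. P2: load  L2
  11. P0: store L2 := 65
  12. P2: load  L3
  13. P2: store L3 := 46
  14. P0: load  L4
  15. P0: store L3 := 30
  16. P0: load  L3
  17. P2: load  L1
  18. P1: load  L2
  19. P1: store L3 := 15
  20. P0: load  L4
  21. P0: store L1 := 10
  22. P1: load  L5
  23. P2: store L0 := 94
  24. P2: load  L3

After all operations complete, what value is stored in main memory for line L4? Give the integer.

memory[L4] = 50

1. P0: load  L5  bus=[BusRd]  L5: P0=S P1=I P2=I  mem[L5]=50
2. P0: load  L5  bus=[-]  L5: P0=S P1=I P2=I  mem[L5]=50
3. P1: store L0 := 7  bus=[BusRdX]  L0: P0=I P1=M P2=I  mem[L0]=60
4. P2: load  L2  bus=[BusRd]  L2: P0=I P1=I P2=S  mem[L2]=50
5. P1: load  L3  bus=[BusRd]  L3: P0=I P1=S P2=I  mem[L3]=20
6. P2: load  L2  bus=[-]  L2: P0=I P1=I P2=S  mem[L2]=50
7. P1: load  L0  bus=[-]  L0: P0=I P1=M P2=I  mem[L0]=60
8. P1: store L1 := 36  bus=[BusRdX]  L1: P0=I P1=M P2=I  mem[L1]=50
9. P1: store L0 := 15  bus=[-]  L0: P0=I P1=M P2=I  mem[L0]=60
10. P2: load  L2  bus=[-]  L2: P0=I P1=I P2=S  mem[L2]=50
11. P0: store L2 := 65  bus=[BusRdX]  L2: P0=M P1=I P2=I  mem[L2]=50
12. P2: load  L3  bus=[BusRd]  L3: P0=I P1=S P2=S  mem[L3]=20
13. P2: store L3 := 46  bus=[BusRdX]  L3: P0=I P1=I P2=M  mem[L3]=20
14. P0: load  L4  bus=[BusRd]  L4: P0=S P1=I P2=I  mem[L4]=50
15. P0: store L3 := 30  bus=[BusRdX,Flush]  L3: P0=M P1=I P2=I  mem[L3]=46
16. P0: load  L3  bus=[-]  L3: P0=M P1=I P2=I  mem[L3]=46
17. P2: load  L1  bus=[BusRd,Flush]  L1: P0=I P1=S P2=S  mem[L1]=36
18. P1: load  L2  bus=[BusRd,Flush]  L2: P0=S P1=S P2=I  mem[L2]=65
19. P1: store L3 := 15  bus=[BusRdX,Flush]  L3: P0=I P1=M P2=I  mem[L3]=30
20. P0: load  L4  bus=[-]  L4: P0=S P1=I P2=I  mem[L4]=50
21. P0: store L1 := 10  bus=[BusRdX]  L1: P0=M P1=I P2=I  mem[L1]=36
22. P1: load  L5  bus=[BusRd]  L5: P0=S P1=S P2=I  mem[L5]=50
23. P2: store L0 := 94  bus=[BusRdX,Flush]  L0: P0=I P1=I P2=M  mem[L0]=15
24. P2: load  L3  bus=[BusRd,Flush]  L3: P0=I P1=S P2=S  mem[L3]=15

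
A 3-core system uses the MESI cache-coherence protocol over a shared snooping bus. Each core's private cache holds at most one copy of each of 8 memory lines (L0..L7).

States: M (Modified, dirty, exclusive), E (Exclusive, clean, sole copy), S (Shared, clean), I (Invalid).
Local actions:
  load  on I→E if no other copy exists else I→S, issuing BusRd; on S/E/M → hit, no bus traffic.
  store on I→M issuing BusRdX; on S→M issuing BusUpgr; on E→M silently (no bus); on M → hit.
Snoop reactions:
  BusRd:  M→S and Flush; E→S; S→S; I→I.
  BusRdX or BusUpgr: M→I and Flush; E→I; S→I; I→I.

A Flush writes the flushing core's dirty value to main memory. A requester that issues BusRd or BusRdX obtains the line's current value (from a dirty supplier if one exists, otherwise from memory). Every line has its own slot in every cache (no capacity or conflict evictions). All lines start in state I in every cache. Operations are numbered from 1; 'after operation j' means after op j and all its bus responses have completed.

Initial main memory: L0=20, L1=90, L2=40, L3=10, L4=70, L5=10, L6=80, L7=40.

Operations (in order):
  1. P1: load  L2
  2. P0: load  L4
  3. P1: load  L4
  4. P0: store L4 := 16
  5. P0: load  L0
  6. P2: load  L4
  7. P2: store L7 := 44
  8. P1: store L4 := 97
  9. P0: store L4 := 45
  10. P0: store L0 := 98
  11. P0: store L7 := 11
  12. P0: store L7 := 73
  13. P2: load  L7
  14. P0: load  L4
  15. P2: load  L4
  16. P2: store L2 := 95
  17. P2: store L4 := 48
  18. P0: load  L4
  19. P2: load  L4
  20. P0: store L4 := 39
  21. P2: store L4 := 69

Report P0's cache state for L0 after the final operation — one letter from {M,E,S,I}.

state = M

  op1 P1: load  L2 → I/E/I on L2; bus BusRd; mem=40
  op2 P0: load  L4 → E/I/I on L4; bus BusRd; mem=70
  op3 P1: load  L4 → S/S/I on L4; bus BusRd; mem=70
  op4 P0: store L4 := 16 → M/I/I on L4; bus BusUpgr; mem=70
  op5 P0: load  L0 → E/I/I on L0; bus BusRd; mem=20
  op6 P2: load  L4 → S/I/S on L4; bus BusRd Flush; mem=16
  op7 P2: store L7 := 44 → I/I/M on L7; bus BusRdX; mem=40
  op8 P1: store L4 := 97 → I/M/I on L4; bus BusRdX; mem=16
  op9 P0: store L4 := 45 → M/I/I on L4; bus BusRdX Flush; mem=97
  op10 P0: store L0 := 98 → M/I/I on L0; bus (none); mem=20
  op11 P0: store L7 := 11 → M/I/I on L7; bus BusRdX Flush; mem=44
  op12 P0: store L7 := 73 → M/I/I on L7; bus (none); mem=44
  op13 P2: load  L7 → S/I/S on L7; bus BusRd Flush; mem=73
  op14 P0: load  L4 → M/I/I on L4; bus (none); mem=97
  op15 P2: load  L4 → S/I/S on L4; bus BusRd Flush; mem=45
  op16 P2: store L2 := 95 → I/I/M on L2; bus BusRdX; mem=40
  op17 P2: store L4 := 48 → I/I/M on L4; bus BusUpgr; mem=45
  op18 P0: load  L4 → S/I/S on L4; bus BusRd Flush; mem=48
  op19 P2: load  L4 → S/I/S on L4; bus (none); mem=48
  op20 P0: store L4 := 39 → M/I/I on L4; bus BusUpgr; mem=48
  op21 P2: store L4 := 69 → I/I/M on L4; bus BusRdX Flush; mem=39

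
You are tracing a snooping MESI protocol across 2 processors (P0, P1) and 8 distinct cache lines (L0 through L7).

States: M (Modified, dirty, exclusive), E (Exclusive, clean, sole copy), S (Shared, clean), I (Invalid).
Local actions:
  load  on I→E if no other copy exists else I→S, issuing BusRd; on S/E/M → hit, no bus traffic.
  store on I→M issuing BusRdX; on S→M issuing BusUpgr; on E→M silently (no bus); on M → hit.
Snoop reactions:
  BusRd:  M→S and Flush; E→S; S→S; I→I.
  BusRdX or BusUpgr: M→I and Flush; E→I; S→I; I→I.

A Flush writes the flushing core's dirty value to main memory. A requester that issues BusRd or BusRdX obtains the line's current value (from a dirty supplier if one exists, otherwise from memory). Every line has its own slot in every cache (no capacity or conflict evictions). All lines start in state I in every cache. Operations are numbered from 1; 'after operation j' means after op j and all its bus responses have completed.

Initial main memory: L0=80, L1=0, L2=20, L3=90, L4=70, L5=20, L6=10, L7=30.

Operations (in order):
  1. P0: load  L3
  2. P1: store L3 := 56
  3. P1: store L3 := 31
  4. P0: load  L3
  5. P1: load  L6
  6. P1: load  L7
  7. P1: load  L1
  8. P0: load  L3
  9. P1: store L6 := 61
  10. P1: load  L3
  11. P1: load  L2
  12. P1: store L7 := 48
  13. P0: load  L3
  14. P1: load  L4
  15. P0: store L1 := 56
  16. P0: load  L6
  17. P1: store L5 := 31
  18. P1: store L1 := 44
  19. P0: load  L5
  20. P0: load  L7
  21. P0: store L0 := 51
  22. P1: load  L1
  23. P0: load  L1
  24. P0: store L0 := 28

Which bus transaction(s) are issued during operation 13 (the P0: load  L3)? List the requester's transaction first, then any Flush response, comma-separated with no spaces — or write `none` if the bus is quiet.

bus = none

step 1: P0: load  L3  ⟶  EI  (L3)  txn=BusRd  M[L3]=90
step 2: P1: store L3 := 56  ⟶  IM  (L3)  txn=BusRdX  M[L3]=90
step 3: P1: store L3 := 31  ⟶  IM  (L3)  txn=∅  M[L3]=90
step 4: P0: load  L3  ⟶  SS  (L3)  txn=BusRd+Flush  M[L3]=31
step 5: P1: load  L6  ⟶  IE  (L6)  txn=BusRd  M[L6]=10
step 6: P1: load  L7  ⟶  IE  (L7)  txn=BusRd  M[L7]=30
step 7: P1: load  L1  ⟶  IE  (L1)  txn=BusRd  M[L1]=0
step 8: P0: load  L3  ⟶  SS  (L3)  txn=∅  M[L3]=31
step 9: P1: store L6 := 61  ⟶  IM  (L6)  txn=∅  M[L6]=10
step 10: P1: load  L3  ⟶  SS  (L3)  txn=∅  M[L3]=31
step 11: P1: load  L2  ⟶  IE  (L2)  txn=BusRd  M[L2]=20
step 12: P1: store L7 := 48  ⟶  IM  (L7)  txn=∅  M[L7]=30
step 13: P0: load  L3  ⟶  SS  (L3)  txn=∅  M[L3]=31
step 14: P1: load  L4  ⟶  IE  (L4)  txn=BusRd  M[L4]=70
step 15: P0: store L1 := 56  ⟶  MI  (L1)  txn=BusRdX  M[L1]=0
step 16: P0: load  L6  ⟶  SS  (L6)  txn=BusRd+Flush  M[L6]=61
step 17: P1: store L5 := 31  ⟶  IM  (L5)  txn=BusRdX  M[L5]=20
step 18: P1: store L1 := 44  ⟶  IM  (L1)  txn=BusRdX+Flush  M[L1]=56
step 19: P0: load  L5  ⟶  SS  (L5)  txn=BusRd+Flush  M[L5]=31
step 20: P0: load  L7  ⟶  SS  (L7)  txn=BusRd+Flush  M[L7]=48
step 21: P0: store L0 := 51  ⟶  MI  (L0)  txn=BusRdX  M[L0]=80
step 22: P1: load  L1  ⟶  IM  (L1)  txn=∅  M[L1]=56
step 23: P0: load  L1  ⟶  SS  (L1)  txn=BusRd+Flush  M[L1]=44
step 24: P0: store L0 := 28  ⟶  MI  (L0)  txn=∅  M[L0]=80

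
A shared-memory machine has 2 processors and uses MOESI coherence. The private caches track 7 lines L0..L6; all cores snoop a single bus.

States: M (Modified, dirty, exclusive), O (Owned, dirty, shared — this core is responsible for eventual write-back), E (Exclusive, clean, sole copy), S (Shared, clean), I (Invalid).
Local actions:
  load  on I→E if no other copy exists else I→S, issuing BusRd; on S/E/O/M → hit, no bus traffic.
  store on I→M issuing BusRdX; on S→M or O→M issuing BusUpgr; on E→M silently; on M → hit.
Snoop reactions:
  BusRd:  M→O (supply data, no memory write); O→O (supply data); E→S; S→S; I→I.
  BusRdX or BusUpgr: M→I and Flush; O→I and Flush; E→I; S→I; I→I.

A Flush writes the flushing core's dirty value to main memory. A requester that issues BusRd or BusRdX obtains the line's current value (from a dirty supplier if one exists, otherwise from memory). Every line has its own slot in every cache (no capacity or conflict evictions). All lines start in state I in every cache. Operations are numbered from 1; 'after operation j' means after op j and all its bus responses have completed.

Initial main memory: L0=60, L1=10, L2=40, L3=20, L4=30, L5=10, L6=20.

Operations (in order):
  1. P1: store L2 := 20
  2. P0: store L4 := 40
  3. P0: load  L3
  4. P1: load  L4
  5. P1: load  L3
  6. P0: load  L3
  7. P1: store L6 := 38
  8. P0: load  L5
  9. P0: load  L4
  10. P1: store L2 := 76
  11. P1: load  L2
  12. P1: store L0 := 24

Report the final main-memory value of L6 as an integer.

memory[L6] = 20

[1] P1: store L2 := 20 | P0:I, P1:M(20) | bus: BusRdX
[2] P0: store L4 := 40 | P0:M(40), P1:I | bus: BusRdX
[3] P0: load  L3 | P0:E(20), P1:I | bus: BusRd
[4] P1: load  L4 | P0:O(40), P1:S(40) | bus: BusRd
[5] P1: load  L3 | P0:S(20), P1:S(20) | bus: BusRd
[6] P0: load  L3 | P0:S(20), P1:S(20) | bus: none
[7] P1: store L6 := 38 | P0:I, P1:M(38) | bus: BusRdX
[8] P0: load  L5 | P0:E(10), P1:I | bus: BusRd
[9] P0: load  L4 | P0:O(40), P1:S(40) | bus: none
[10] P1: store L2 := 76 | P0:I, P1:M(76) | bus: none
[11] P1: load  L2 | P0:I, P1:M(76) | bus: none
[12] P1: store L0 := 24 | P0:I, P1:M(24) | bus: BusRdX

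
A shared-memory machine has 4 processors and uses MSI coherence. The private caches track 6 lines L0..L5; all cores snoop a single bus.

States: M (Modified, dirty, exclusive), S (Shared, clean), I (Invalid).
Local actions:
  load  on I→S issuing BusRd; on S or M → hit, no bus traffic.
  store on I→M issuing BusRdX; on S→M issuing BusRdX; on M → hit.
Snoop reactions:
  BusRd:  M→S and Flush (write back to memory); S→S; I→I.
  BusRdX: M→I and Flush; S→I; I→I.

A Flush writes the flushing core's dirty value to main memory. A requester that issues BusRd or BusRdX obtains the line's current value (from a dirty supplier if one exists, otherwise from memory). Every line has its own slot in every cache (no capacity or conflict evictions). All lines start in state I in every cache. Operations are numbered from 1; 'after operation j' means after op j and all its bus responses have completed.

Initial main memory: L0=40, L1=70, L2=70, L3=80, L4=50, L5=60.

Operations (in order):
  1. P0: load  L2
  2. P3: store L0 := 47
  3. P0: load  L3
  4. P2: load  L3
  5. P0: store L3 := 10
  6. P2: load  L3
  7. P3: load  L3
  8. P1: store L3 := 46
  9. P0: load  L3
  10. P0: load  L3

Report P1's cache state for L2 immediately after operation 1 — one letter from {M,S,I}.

1. P0: load  L2  bus=[BusRd]  L2: P0=S P1=I P2=I P3=I  mem[L2]=70
2. P3: store L0 := 47  bus=[BusRdX]  L0: P0=I P1=I P2=I P3=M  mem[L0]=40
3. P0: load  L3  bus=[BusRd]  L3: P0=S P1=I P2=I P3=I  mem[L3]=80
4. P2: load  L3  bus=[BusRd]  L3: P0=S P1=I P2=S P3=I  mem[L3]=80
5. P0: store L3 := 10  bus=[BusRdX]  L3: P0=M P1=I P2=I P3=I  mem[L3]=80
6. P2: load  L3  bus=[BusRd,Flush]  L3: P0=S P1=I P2=S P3=I  mem[L3]=10
7. P3: load  L3  bus=[BusRd]  L3: P0=S P1=I P2=S P3=S  mem[L3]=10
8. P1: store L3 := 46  bus=[BusRdX]  L3: P0=I P1=M P2=I P3=I  mem[L3]=10
9. P0: load  L3  bus=[BusRd,Flush]  L3: P0=S P1=S P2=I P3=I  mem[L3]=46
10. P0: load  L3  bus=[-]  L3: P0=S P1=S P2=I P3=I  mem[L3]=46

state = I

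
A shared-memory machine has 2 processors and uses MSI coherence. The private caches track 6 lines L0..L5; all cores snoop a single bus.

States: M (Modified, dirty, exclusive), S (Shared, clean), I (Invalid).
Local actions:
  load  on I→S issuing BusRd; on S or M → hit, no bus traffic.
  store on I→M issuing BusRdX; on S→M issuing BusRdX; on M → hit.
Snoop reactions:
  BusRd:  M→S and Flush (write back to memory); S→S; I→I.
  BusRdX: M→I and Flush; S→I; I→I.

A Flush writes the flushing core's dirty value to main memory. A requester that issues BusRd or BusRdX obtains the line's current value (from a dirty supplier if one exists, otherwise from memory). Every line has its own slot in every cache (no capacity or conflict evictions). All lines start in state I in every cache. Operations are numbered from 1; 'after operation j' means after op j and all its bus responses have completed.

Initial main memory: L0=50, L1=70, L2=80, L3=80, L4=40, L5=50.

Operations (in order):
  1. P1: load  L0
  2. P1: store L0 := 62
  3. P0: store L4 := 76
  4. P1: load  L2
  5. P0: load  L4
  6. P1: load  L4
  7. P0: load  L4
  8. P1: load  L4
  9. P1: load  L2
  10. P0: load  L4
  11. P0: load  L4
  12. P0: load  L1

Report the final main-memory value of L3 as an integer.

memory[L3] = 80

  op1 P1: load  L0 → I/S on L0; bus BusRd; mem=50
  op2 P1: store L0 := 62 → I/M on L0; bus BusRdX; mem=50
  op3 P0: store L4 := 76 → M/I on L4; bus BusRdX; mem=40
  op4 P1: load  L2 → I/S on L2; bus BusRd; mem=80
  op5 P0: load  L4 → M/I on L4; bus (none); mem=40
  op6 P1: load  L4 → S/S on L4; bus BusRd Flush; mem=76
  op7 P0: load  L4 → S/S on L4; bus (none); mem=76
  op8 P1: load  L4 → S/S on L4; bus (none); mem=76
  op9 P1: load  L2 → I/S on L2; bus (none); mem=80
  op10 P0: load  L4 → S/S on L4; bus (none); mem=76
  op11 P0: load  L4 → S/S on L4; bus (none); mem=76
  op12 P0: load  L1 → S/I on L1; bus BusRd; mem=70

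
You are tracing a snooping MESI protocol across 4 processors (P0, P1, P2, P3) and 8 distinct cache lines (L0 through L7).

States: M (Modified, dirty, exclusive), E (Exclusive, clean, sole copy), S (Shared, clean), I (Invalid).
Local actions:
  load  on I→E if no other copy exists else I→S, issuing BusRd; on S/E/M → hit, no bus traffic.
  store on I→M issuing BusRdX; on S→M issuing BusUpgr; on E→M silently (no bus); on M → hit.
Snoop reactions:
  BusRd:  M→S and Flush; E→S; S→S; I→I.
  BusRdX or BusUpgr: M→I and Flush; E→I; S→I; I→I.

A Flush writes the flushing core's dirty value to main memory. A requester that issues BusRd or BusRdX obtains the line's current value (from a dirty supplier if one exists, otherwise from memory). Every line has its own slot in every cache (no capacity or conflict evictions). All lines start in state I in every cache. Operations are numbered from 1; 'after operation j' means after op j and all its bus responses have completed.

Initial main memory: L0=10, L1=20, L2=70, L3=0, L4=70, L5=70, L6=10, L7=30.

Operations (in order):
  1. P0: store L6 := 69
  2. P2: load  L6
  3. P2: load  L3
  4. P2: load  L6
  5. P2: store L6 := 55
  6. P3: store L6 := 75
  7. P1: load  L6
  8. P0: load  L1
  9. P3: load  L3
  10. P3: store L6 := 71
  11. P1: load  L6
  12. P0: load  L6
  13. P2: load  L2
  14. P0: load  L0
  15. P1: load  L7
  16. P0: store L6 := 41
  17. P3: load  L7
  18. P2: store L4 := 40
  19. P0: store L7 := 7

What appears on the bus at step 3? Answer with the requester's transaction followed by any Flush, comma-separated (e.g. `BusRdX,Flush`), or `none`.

  op1 P0: store L6 := 69 → M/I/I/I on L6; bus BusRdX; mem=10
  op2 P2: load  L6 → S/I/S/I on L6; bus BusRd Flush; mem=69
  op3 P2: load  L3 → I/I/E/I on L3; bus BusRd; mem=0
  op4 P2: load  L6 → S/I/S/I on L6; bus (none); mem=69
  op5 P2: store L6 := 55 → I/I/M/I on L6; bus BusUpgr; mem=69
  op6 P3: store L6 := 75 → I/I/I/M on L6; bus BusRdX Flush; mem=55
  op7 P1: load  L6 → I/S/I/S on L6; bus BusRd Flush; mem=75
  op8 P0: load  L1 → E/I/I/I on L1; bus BusRd; mem=20
  op9 P3: load  L3 → I/I/S/S on L3; bus BusRd; mem=0
  op10 P3: store L6 := 71 → I/I/I/M on L6; bus BusUpgr; mem=75
  op11 P1: load  L6 → I/S/I/S on L6; bus BusRd Flush; mem=71
  op12 P0: load  L6 → S/S/I/S on L6; bus BusRd; mem=71
  op13 P2: load  L2 → I/I/E/I on L2; bus BusRd; mem=70
  op14 P0: load  L0 → E/I/I/I on L0; bus BusRd; mem=10
  op15 P1: load  L7 → I/E/I/I on L7; bus BusRd; mem=30
  op16 P0: store L6 := 41 → M/I/I/I on L6; bus BusUpgr; mem=71
  op17 P3: load  L7 → I/S/I/S on L7; bus BusRd; mem=30
  op18 P2: store L4 := 40 → I/I/M/I on L4; bus BusRdX; mem=70
  op19 P0: store L7 := 7 → M/I/I/I on L7; bus BusRdX; mem=30

bus = BusRd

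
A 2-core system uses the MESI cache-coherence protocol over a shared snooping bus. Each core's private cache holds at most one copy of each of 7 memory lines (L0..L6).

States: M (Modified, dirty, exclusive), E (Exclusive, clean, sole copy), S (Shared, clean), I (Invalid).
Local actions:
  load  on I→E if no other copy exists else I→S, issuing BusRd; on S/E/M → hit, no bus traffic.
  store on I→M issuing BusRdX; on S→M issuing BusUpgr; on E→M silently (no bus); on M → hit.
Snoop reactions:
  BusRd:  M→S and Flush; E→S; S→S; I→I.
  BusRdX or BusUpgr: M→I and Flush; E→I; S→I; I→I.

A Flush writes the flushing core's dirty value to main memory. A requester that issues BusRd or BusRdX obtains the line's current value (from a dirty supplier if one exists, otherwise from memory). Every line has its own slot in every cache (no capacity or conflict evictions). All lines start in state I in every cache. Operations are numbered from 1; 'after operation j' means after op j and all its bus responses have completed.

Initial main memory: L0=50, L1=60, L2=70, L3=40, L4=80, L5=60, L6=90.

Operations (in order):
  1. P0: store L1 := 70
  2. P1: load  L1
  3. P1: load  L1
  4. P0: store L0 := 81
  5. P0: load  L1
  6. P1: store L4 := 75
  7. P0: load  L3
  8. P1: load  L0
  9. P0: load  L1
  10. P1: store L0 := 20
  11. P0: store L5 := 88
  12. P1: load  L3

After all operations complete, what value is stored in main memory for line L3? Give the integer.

memory[L3] = 40

  op1 P0: store L1 := 70 → M/I on L1; bus BusRdX; mem=60
  op2 P1: load  L1 → S/S on L1; bus BusRd Flush; mem=70
  op3 P1: load  L1 → S/S on L1; bus (none); mem=70
  op4 P0: store L0 := 81 → M/I on L0; bus BusRdX; mem=50
  op5 P0: load  L1 → S/S on L1; bus (none); mem=70
  op6 P1: store L4 := 75 → I/M on L4; bus BusRdX; mem=80
  op7 P0: load  L3 → E/I on L3; bus BusRd; mem=40
  op8 P1: load  L0 → S/S on L0; bus BusRd Flush; mem=81
  op9 P0: load  L1 → S/S on L1; bus (none); mem=70
  op10 P1: store L0 := 20 → I/M on L0; bus BusUpgr; mem=81
  op11 P0: store L5 := 88 → M/I on L5; bus BusRdX; mem=60
  op12 P1: load  L3 → S/S on L3; bus BusRd; mem=40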